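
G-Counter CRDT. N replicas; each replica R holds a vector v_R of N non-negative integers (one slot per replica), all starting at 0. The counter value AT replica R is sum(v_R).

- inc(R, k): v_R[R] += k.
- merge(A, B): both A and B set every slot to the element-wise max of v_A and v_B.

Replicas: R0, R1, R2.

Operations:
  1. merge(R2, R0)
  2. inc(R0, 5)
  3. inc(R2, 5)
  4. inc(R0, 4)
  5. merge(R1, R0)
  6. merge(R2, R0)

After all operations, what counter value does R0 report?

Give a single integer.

Answer: 14

Derivation:
Op 1: merge R2<->R0 -> R2=(0,0,0) R0=(0,0,0)
Op 2: inc R0 by 5 -> R0=(5,0,0) value=5
Op 3: inc R2 by 5 -> R2=(0,0,5) value=5
Op 4: inc R0 by 4 -> R0=(9,0,0) value=9
Op 5: merge R1<->R0 -> R1=(9,0,0) R0=(9,0,0)
Op 6: merge R2<->R0 -> R2=(9,0,5) R0=(9,0,5)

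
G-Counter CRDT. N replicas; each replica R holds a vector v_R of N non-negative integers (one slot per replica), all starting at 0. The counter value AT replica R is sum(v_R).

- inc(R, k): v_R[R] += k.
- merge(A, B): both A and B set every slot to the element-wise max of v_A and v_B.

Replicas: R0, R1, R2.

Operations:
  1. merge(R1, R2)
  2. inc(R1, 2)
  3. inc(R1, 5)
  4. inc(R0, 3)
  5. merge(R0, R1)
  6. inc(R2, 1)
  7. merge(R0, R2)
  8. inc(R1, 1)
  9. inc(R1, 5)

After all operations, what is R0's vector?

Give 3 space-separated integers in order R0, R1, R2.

Answer: 3 7 1

Derivation:
Op 1: merge R1<->R2 -> R1=(0,0,0) R2=(0,0,0)
Op 2: inc R1 by 2 -> R1=(0,2,0) value=2
Op 3: inc R1 by 5 -> R1=(0,7,0) value=7
Op 4: inc R0 by 3 -> R0=(3,0,0) value=3
Op 5: merge R0<->R1 -> R0=(3,7,0) R1=(3,7,0)
Op 6: inc R2 by 1 -> R2=(0,0,1) value=1
Op 7: merge R0<->R2 -> R0=(3,7,1) R2=(3,7,1)
Op 8: inc R1 by 1 -> R1=(3,8,0) value=11
Op 9: inc R1 by 5 -> R1=(3,13,0) value=16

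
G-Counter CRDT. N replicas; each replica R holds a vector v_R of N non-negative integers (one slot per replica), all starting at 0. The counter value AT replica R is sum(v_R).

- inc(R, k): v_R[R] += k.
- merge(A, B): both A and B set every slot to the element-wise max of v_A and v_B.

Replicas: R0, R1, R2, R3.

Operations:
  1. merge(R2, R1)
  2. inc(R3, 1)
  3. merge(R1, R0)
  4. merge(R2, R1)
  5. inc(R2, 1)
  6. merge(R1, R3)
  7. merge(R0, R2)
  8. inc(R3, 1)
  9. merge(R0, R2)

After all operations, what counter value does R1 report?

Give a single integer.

Op 1: merge R2<->R1 -> R2=(0,0,0,0) R1=(0,0,0,0)
Op 2: inc R3 by 1 -> R3=(0,0,0,1) value=1
Op 3: merge R1<->R0 -> R1=(0,0,0,0) R0=(0,0,0,0)
Op 4: merge R2<->R1 -> R2=(0,0,0,0) R1=(0,0,0,0)
Op 5: inc R2 by 1 -> R2=(0,0,1,0) value=1
Op 6: merge R1<->R3 -> R1=(0,0,0,1) R3=(0,0,0,1)
Op 7: merge R0<->R2 -> R0=(0,0,1,0) R2=(0,0,1,0)
Op 8: inc R3 by 1 -> R3=(0,0,0,2) value=2
Op 9: merge R0<->R2 -> R0=(0,0,1,0) R2=(0,0,1,0)

Answer: 1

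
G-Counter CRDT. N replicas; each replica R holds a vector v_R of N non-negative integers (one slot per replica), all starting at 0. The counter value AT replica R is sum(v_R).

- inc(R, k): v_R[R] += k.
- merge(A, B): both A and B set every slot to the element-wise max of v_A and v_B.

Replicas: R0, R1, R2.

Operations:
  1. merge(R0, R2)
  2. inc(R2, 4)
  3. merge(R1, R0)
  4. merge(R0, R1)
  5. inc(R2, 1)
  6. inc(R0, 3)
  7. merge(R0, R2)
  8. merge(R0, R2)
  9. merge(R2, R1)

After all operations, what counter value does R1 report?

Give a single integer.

Op 1: merge R0<->R2 -> R0=(0,0,0) R2=(0,0,0)
Op 2: inc R2 by 4 -> R2=(0,0,4) value=4
Op 3: merge R1<->R0 -> R1=(0,0,0) R0=(0,0,0)
Op 4: merge R0<->R1 -> R0=(0,0,0) R1=(0,0,0)
Op 5: inc R2 by 1 -> R2=(0,0,5) value=5
Op 6: inc R0 by 3 -> R0=(3,0,0) value=3
Op 7: merge R0<->R2 -> R0=(3,0,5) R2=(3,0,5)
Op 8: merge R0<->R2 -> R0=(3,0,5) R2=(3,0,5)
Op 9: merge R2<->R1 -> R2=(3,0,5) R1=(3,0,5)

Answer: 8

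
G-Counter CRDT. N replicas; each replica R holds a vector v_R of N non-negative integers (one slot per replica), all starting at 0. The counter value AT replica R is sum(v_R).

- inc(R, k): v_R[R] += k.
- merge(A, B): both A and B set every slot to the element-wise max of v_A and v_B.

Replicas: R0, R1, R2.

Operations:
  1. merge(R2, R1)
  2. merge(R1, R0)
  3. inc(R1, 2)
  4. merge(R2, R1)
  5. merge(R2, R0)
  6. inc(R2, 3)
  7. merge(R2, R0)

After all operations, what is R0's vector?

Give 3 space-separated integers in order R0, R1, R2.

Op 1: merge R2<->R1 -> R2=(0,0,0) R1=(0,0,0)
Op 2: merge R1<->R0 -> R1=(0,0,0) R0=(0,0,0)
Op 3: inc R1 by 2 -> R1=(0,2,0) value=2
Op 4: merge R2<->R1 -> R2=(0,2,0) R1=(0,2,0)
Op 5: merge R2<->R0 -> R2=(0,2,0) R0=(0,2,0)
Op 6: inc R2 by 3 -> R2=(0,2,3) value=5
Op 7: merge R2<->R0 -> R2=(0,2,3) R0=(0,2,3)

Answer: 0 2 3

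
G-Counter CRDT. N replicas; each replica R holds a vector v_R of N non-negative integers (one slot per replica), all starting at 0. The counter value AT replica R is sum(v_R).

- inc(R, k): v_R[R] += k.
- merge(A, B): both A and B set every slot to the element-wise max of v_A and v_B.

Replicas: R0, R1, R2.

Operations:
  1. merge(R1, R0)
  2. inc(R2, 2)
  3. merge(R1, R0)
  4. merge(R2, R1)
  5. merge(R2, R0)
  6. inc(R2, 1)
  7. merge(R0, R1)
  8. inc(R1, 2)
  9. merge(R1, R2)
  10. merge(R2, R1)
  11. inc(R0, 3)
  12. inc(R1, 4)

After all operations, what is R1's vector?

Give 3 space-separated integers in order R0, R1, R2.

Op 1: merge R1<->R0 -> R1=(0,0,0) R0=(0,0,0)
Op 2: inc R2 by 2 -> R2=(0,0,2) value=2
Op 3: merge R1<->R0 -> R1=(0,0,0) R0=(0,0,0)
Op 4: merge R2<->R1 -> R2=(0,0,2) R1=(0,0,2)
Op 5: merge R2<->R0 -> R2=(0,0,2) R0=(0,0,2)
Op 6: inc R2 by 1 -> R2=(0,0,3) value=3
Op 7: merge R0<->R1 -> R0=(0,0,2) R1=(0,0,2)
Op 8: inc R1 by 2 -> R1=(0,2,2) value=4
Op 9: merge R1<->R2 -> R1=(0,2,3) R2=(0,2,3)
Op 10: merge R2<->R1 -> R2=(0,2,3) R1=(0,2,3)
Op 11: inc R0 by 3 -> R0=(3,0,2) value=5
Op 12: inc R1 by 4 -> R1=(0,6,3) value=9

Answer: 0 6 3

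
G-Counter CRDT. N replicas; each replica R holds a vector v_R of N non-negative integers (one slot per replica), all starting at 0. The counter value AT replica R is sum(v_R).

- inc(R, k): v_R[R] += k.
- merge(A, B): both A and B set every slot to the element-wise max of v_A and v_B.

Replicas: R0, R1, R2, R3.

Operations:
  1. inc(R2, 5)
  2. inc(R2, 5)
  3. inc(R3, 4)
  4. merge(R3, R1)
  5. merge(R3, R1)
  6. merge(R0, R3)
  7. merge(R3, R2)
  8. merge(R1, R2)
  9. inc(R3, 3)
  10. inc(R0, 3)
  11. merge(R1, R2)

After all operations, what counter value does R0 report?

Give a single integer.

Op 1: inc R2 by 5 -> R2=(0,0,5,0) value=5
Op 2: inc R2 by 5 -> R2=(0,0,10,0) value=10
Op 3: inc R3 by 4 -> R3=(0,0,0,4) value=4
Op 4: merge R3<->R1 -> R3=(0,0,0,4) R1=(0,0,0,4)
Op 5: merge R3<->R1 -> R3=(0,0,0,4) R1=(0,0,0,4)
Op 6: merge R0<->R3 -> R0=(0,0,0,4) R3=(0,0,0,4)
Op 7: merge R3<->R2 -> R3=(0,0,10,4) R2=(0,0,10,4)
Op 8: merge R1<->R2 -> R1=(0,0,10,4) R2=(0,0,10,4)
Op 9: inc R3 by 3 -> R3=(0,0,10,7) value=17
Op 10: inc R0 by 3 -> R0=(3,0,0,4) value=7
Op 11: merge R1<->R2 -> R1=(0,0,10,4) R2=(0,0,10,4)

Answer: 7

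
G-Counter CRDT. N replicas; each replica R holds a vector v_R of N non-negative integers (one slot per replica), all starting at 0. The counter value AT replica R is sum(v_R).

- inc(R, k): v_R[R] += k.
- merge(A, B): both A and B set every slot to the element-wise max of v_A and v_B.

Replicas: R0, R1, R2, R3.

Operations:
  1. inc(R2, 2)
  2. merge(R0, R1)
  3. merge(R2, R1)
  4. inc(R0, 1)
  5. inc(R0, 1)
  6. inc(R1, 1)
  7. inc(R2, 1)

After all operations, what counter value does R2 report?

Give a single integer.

Answer: 3

Derivation:
Op 1: inc R2 by 2 -> R2=(0,0,2,0) value=2
Op 2: merge R0<->R1 -> R0=(0,0,0,0) R1=(0,0,0,0)
Op 3: merge R2<->R1 -> R2=(0,0,2,0) R1=(0,0,2,0)
Op 4: inc R0 by 1 -> R0=(1,0,0,0) value=1
Op 5: inc R0 by 1 -> R0=(2,0,0,0) value=2
Op 6: inc R1 by 1 -> R1=(0,1,2,0) value=3
Op 7: inc R2 by 1 -> R2=(0,0,3,0) value=3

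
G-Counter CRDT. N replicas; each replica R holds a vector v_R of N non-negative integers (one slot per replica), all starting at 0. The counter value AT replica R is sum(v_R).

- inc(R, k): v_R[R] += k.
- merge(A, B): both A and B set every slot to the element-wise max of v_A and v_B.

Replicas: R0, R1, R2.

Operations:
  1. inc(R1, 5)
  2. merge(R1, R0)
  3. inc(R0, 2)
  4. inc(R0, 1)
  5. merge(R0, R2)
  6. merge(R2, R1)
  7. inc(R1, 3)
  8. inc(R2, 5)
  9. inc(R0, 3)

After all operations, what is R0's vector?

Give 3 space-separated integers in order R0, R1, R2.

Op 1: inc R1 by 5 -> R1=(0,5,0) value=5
Op 2: merge R1<->R0 -> R1=(0,5,0) R0=(0,5,0)
Op 3: inc R0 by 2 -> R0=(2,5,0) value=7
Op 4: inc R0 by 1 -> R0=(3,5,0) value=8
Op 5: merge R0<->R2 -> R0=(3,5,0) R2=(3,5,0)
Op 6: merge R2<->R1 -> R2=(3,5,0) R1=(3,5,0)
Op 7: inc R1 by 3 -> R1=(3,8,0) value=11
Op 8: inc R2 by 5 -> R2=(3,5,5) value=13
Op 9: inc R0 by 3 -> R0=(6,5,0) value=11

Answer: 6 5 0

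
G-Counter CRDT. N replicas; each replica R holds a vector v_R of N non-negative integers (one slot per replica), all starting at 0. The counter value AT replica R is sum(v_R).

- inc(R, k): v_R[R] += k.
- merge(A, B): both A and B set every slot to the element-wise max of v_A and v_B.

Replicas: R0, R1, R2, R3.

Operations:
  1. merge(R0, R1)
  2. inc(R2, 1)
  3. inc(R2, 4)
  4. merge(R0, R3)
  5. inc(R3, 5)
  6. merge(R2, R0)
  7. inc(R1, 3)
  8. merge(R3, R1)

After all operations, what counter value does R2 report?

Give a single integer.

Op 1: merge R0<->R1 -> R0=(0,0,0,0) R1=(0,0,0,0)
Op 2: inc R2 by 1 -> R2=(0,0,1,0) value=1
Op 3: inc R2 by 4 -> R2=(0,0,5,0) value=5
Op 4: merge R0<->R3 -> R0=(0,0,0,0) R3=(0,0,0,0)
Op 5: inc R3 by 5 -> R3=(0,0,0,5) value=5
Op 6: merge R2<->R0 -> R2=(0,0,5,0) R0=(0,0,5,0)
Op 7: inc R1 by 3 -> R1=(0,3,0,0) value=3
Op 8: merge R3<->R1 -> R3=(0,3,0,5) R1=(0,3,0,5)

Answer: 5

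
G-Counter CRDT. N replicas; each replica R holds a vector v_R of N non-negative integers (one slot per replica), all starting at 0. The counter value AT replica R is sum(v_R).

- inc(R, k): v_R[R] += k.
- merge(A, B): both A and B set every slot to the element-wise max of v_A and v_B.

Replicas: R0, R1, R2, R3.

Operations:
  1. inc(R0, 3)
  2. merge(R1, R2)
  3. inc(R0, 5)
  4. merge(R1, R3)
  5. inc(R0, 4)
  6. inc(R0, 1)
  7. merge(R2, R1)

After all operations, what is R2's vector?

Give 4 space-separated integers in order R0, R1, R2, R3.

Answer: 0 0 0 0

Derivation:
Op 1: inc R0 by 3 -> R0=(3,0,0,0) value=3
Op 2: merge R1<->R2 -> R1=(0,0,0,0) R2=(0,0,0,0)
Op 3: inc R0 by 5 -> R0=(8,0,0,0) value=8
Op 4: merge R1<->R3 -> R1=(0,0,0,0) R3=(0,0,0,0)
Op 5: inc R0 by 4 -> R0=(12,0,0,0) value=12
Op 6: inc R0 by 1 -> R0=(13,0,0,0) value=13
Op 7: merge R2<->R1 -> R2=(0,0,0,0) R1=(0,0,0,0)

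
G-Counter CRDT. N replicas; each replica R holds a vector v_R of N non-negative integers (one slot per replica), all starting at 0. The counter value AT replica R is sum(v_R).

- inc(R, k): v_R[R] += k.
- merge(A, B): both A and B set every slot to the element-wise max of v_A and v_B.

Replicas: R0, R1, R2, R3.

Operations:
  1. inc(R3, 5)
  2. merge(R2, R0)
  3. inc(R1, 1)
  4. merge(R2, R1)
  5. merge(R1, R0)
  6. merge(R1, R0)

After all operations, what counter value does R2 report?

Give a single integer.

Op 1: inc R3 by 5 -> R3=(0,0,0,5) value=5
Op 2: merge R2<->R0 -> R2=(0,0,0,0) R0=(0,0,0,0)
Op 3: inc R1 by 1 -> R1=(0,1,0,0) value=1
Op 4: merge R2<->R1 -> R2=(0,1,0,0) R1=(0,1,0,0)
Op 5: merge R1<->R0 -> R1=(0,1,0,0) R0=(0,1,0,0)
Op 6: merge R1<->R0 -> R1=(0,1,0,0) R0=(0,1,0,0)

Answer: 1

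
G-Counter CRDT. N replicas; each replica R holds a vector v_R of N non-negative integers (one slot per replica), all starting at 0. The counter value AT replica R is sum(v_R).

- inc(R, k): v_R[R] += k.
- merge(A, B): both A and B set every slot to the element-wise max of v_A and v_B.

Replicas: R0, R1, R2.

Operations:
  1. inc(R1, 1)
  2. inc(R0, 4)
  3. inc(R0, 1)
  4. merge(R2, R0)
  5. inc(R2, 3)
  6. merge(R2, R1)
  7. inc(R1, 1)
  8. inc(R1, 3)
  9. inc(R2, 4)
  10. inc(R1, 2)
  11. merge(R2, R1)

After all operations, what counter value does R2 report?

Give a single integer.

Answer: 19

Derivation:
Op 1: inc R1 by 1 -> R1=(0,1,0) value=1
Op 2: inc R0 by 4 -> R0=(4,0,0) value=4
Op 3: inc R0 by 1 -> R0=(5,0,0) value=5
Op 4: merge R2<->R0 -> R2=(5,0,0) R0=(5,0,0)
Op 5: inc R2 by 3 -> R2=(5,0,3) value=8
Op 6: merge R2<->R1 -> R2=(5,1,3) R1=(5,1,3)
Op 7: inc R1 by 1 -> R1=(5,2,3) value=10
Op 8: inc R1 by 3 -> R1=(5,5,3) value=13
Op 9: inc R2 by 4 -> R2=(5,1,7) value=13
Op 10: inc R1 by 2 -> R1=(5,7,3) value=15
Op 11: merge R2<->R1 -> R2=(5,7,7) R1=(5,7,7)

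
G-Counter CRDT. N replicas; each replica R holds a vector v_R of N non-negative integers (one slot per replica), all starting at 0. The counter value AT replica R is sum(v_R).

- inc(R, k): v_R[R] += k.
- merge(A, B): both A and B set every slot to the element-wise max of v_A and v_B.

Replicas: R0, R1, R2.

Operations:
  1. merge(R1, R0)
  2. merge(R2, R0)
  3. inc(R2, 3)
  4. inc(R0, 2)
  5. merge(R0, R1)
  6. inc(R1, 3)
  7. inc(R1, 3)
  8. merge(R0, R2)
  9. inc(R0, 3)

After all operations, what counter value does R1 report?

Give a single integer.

Op 1: merge R1<->R0 -> R1=(0,0,0) R0=(0,0,0)
Op 2: merge R2<->R0 -> R2=(0,0,0) R0=(0,0,0)
Op 3: inc R2 by 3 -> R2=(0,0,3) value=3
Op 4: inc R0 by 2 -> R0=(2,0,0) value=2
Op 5: merge R0<->R1 -> R0=(2,0,0) R1=(2,0,0)
Op 6: inc R1 by 3 -> R1=(2,3,0) value=5
Op 7: inc R1 by 3 -> R1=(2,6,0) value=8
Op 8: merge R0<->R2 -> R0=(2,0,3) R2=(2,0,3)
Op 9: inc R0 by 3 -> R0=(5,0,3) value=8

Answer: 8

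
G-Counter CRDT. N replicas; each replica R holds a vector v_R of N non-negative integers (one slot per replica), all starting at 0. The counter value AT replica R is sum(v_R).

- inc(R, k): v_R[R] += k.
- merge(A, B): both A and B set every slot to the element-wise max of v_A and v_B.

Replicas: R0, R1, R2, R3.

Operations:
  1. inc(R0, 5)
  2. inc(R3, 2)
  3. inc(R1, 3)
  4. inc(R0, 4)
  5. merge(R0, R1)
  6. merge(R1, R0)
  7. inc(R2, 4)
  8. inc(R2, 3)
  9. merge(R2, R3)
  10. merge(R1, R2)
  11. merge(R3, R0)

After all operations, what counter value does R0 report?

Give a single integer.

Answer: 21

Derivation:
Op 1: inc R0 by 5 -> R0=(5,0,0,0) value=5
Op 2: inc R3 by 2 -> R3=(0,0,0,2) value=2
Op 3: inc R1 by 3 -> R1=(0,3,0,0) value=3
Op 4: inc R0 by 4 -> R0=(9,0,0,0) value=9
Op 5: merge R0<->R1 -> R0=(9,3,0,0) R1=(9,3,0,0)
Op 6: merge R1<->R0 -> R1=(9,3,0,0) R0=(9,3,0,0)
Op 7: inc R2 by 4 -> R2=(0,0,4,0) value=4
Op 8: inc R2 by 3 -> R2=(0,0,7,0) value=7
Op 9: merge R2<->R3 -> R2=(0,0,7,2) R3=(0,0,7,2)
Op 10: merge R1<->R2 -> R1=(9,3,7,2) R2=(9,3,7,2)
Op 11: merge R3<->R0 -> R3=(9,3,7,2) R0=(9,3,7,2)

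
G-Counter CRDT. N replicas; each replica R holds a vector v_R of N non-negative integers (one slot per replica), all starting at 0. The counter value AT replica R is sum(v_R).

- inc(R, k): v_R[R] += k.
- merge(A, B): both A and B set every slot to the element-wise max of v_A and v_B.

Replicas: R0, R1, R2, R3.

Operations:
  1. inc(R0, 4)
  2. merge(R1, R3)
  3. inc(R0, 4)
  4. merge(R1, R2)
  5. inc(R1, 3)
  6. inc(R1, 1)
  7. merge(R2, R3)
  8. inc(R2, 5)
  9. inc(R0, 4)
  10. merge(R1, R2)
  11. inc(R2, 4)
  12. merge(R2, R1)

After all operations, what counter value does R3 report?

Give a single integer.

Op 1: inc R0 by 4 -> R0=(4,0,0,0) value=4
Op 2: merge R1<->R3 -> R1=(0,0,0,0) R3=(0,0,0,0)
Op 3: inc R0 by 4 -> R0=(8,0,0,0) value=8
Op 4: merge R1<->R2 -> R1=(0,0,0,0) R2=(0,0,0,0)
Op 5: inc R1 by 3 -> R1=(0,3,0,0) value=3
Op 6: inc R1 by 1 -> R1=(0,4,0,0) value=4
Op 7: merge R2<->R3 -> R2=(0,0,0,0) R3=(0,0,0,0)
Op 8: inc R2 by 5 -> R2=(0,0,5,0) value=5
Op 9: inc R0 by 4 -> R0=(12,0,0,0) value=12
Op 10: merge R1<->R2 -> R1=(0,4,5,0) R2=(0,4,5,0)
Op 11: inc R2 by 4 -> R2=(0,4,9,0) value=13
Op 12: merge R2<->R1 -> R2=(0,4,9,0) R1=(0,4,9,0)

Answer: 0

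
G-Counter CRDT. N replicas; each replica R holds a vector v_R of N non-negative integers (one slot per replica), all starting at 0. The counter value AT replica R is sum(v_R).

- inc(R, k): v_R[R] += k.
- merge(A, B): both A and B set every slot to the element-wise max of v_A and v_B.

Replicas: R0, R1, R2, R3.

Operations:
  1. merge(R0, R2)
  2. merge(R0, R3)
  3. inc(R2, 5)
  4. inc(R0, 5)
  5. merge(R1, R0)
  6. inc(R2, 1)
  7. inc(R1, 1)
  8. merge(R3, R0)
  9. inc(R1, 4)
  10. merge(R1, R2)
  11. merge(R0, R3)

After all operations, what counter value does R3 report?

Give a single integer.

Answer: 5

Derivation:
Op 1: merge R0<->R2 -> R0=(0,0,0,0) R2=(0,0,0,0)
Op 2: merge R0<->R3 -> R0=(0,0,0,0) R3=(0,0,0,0)
Op 3: inc R2 by 5 -> R2=(0,0,5,0) value=5
Op 4: inc R0 by 5 -> R0=(5,0,0,0) value=5
Op 5: merge R1<->R0 -> R1=(5,0,0,0) R0=(5,0,0,0)
Op 6: inc R2 by 1 -> R2=(0,0,6,0) value=6
Op 7: inc R1 by 1 -> R1=(5,1,0,0) value=6
Op 8: merge R3<->R0 -> R3=(5,0,0,0) R0=(5,0,0,0)
Op 9: inc R1 by 4 -> R1=(5,5,0,0) value=10
Op 10: merge R1<->R2 -> R1=(5,5,6,0) R2=(5,5,6,0)
Op 11: merge R0<->R3 -> R0=(5,0,0,0) R3=(5,0,0,0)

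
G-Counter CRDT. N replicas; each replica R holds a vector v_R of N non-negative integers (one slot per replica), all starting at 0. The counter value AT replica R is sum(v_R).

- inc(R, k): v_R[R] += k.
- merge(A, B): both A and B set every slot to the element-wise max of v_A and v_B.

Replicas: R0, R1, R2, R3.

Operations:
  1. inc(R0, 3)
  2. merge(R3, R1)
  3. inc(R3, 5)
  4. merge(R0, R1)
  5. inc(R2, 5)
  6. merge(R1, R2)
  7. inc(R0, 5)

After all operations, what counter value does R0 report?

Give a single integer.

Op 1: inc R0 by 3 -> R0=(3,0,0,0) value=3
Op 2: merge R3<->R1 -> R3=(0,0,0,0) R1=(0,0,0,0)
Op 3: inc R3 by 5 -> R3=(0,0,0,5) value=5
Op 4: merge R0<->R1 -> R0=(3,0,0,0) R1=(3,0,0,0)
Op 5: inc R2 by 5 -> R2=(0,0,5,0) value=5
Op 6: merge R1<->R2 -> R1=(3,0,5,0) R2=(3,0,5,0)
Op 7: inc R0 by 5 -> R0=(8,0,0,0) value=8

Answer: 8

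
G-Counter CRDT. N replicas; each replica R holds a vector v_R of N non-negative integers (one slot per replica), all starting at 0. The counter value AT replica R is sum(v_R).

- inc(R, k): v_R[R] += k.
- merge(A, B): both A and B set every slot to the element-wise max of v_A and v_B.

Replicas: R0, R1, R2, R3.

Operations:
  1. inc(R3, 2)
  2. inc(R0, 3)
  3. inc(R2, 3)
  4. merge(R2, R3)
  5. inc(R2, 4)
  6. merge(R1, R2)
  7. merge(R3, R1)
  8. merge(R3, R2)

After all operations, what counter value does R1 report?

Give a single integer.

Answer: 9

Derivation:
Op 1: inc R3 by 2 -> R3=(0,0,0,2) value=2
Op 2: inc R0 by 3 -> R0=(3,0,0,0) value=3
Op 3: inc R2 by 3 -> R2=(0,0,3,0) value=3
Op 4: merge R2<->R3 -> R2=(0,0,3,2) R3=(0,0,3,2)
Op 5: inc R2 by 4 -> R2=(0,0,7,2) value=9
Op 6: merge R1<->R2 -> R1=(0,0,7,2) R2=(0,0,7,2)
Op 7: merge R3<->R1 -> R3=(0,0,7,2) R1=(0,0,7,2)
Op 8: merge R3<->R2 -> R3=(0,0,7,2) R2=(0,0,7,2)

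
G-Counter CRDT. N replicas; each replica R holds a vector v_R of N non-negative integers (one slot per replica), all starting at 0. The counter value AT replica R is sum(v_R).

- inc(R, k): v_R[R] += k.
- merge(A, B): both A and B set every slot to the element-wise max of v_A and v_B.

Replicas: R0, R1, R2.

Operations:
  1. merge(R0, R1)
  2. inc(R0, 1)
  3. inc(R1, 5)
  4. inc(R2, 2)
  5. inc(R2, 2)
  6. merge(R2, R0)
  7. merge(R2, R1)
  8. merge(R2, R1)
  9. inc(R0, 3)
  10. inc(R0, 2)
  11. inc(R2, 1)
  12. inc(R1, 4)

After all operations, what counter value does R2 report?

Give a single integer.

Answer: 11

Derivation:
Op 1: merge R0<->R1 -> R0=(0,0,0) R1=(0,0,0)
Op 2: inc R0 by 1 -> R0=(1,0,0) value=1
Op 3: inc R1 by 5 -> R1=(0,5,0) value=5
Op 4: inc R2 by 2 -> R2=(0,0,2) value=2
Op 5: inc R2 by 2 -> R2=(0,0,4) value=4
Op 6: merge R2<->R0 -> R2=(1,0,4) R0=(1,0,4)
Op 7: merge R2<->R1 -> R2=(1,5,4) R1=(1,5,4)
Op 8: merge R2<->R1 -> R2=(1,5,4) R1=(1,5,4)
Op 9: inc R0 by 3 -> R0=(4,0,4) value=8
Op 10: inc R0 by 2 -> R0=(6,0,4) value=10
Op 11: inc R2 by 1 -> R2=(1,5,5) value=11
Op 12: inc R1 by 4 -> R1=(1,9,4) value=14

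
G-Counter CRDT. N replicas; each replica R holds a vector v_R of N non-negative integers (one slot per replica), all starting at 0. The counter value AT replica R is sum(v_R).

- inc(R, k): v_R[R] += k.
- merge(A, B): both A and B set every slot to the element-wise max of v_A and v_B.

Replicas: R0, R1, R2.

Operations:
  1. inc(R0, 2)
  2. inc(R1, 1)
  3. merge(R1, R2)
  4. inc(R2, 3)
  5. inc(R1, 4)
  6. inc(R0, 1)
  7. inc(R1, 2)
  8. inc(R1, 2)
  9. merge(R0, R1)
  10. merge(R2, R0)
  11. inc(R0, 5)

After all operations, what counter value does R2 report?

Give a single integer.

Answer: 15

Derivation:
Op 1: inc R0 by 2 -> R0=(2,0,0) value=2
Op 2: inc R1 by 1 -> R1=(0,1,0) value=1
Op 3: merge R1<->R2 -> R1=(0,1,0) R2=(0,1,0)
Op 4: inc R2 by 3 -> R2=(0,1,3) value=4
Op 5: inc R1 by 4 -> R1=(0,5,0) value=5
Op 6: inc R0 by 1 -> R0=(3,0,0) value=3
Op 7: inc R1 by 2 -> R1=(0,7,0) value=7
Op 8: inc R1 by 2 -> R1=(0,9,0) value=9
Op 9: merge R0<->R1 -> R0=(3,9,0) R1=(3,9,0)
Op 10: merge R2<->R0 -> R2=(3,9,3) R0=(3,9,3)
Op 11: inc R0 by 5 -> R0=(8,9,3) value=20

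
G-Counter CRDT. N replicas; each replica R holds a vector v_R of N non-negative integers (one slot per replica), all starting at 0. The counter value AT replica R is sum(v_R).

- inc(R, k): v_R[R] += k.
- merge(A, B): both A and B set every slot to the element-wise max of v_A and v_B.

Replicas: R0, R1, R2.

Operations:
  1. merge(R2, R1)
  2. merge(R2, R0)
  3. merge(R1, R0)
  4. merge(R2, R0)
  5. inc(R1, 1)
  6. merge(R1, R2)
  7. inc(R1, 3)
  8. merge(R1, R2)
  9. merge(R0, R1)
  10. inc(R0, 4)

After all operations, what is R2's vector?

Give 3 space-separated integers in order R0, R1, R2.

Answer: 0 4 0

Derivation:
Op 1: merge R2<->R1 -> R2=(0,0,0) R1=(0,0,0)
Op 2: merge R2<->R0 -> R2=(0,0,0) R0=(0,0,0)
Op 3: merge R1<->R0 -> R1=(0,0,0) R0=(0,0,0)
Op 4: merge R2<->R0 -> R2=(0,0,0) R0=(0,0,0)
Op 5: inc R1 by 1 -> R1=(0,1,0) value=1
Op 6: merge R1<->R2 -> R1=(0,1,0) R2=(0,1,0)
Op 7: inc R1 by 3 -> R1=(0,4,0) value=4
Op 8: merge R1<->R2 -> R1=(0,4,0) R2=(0,4,0)
Op 9: merge R0<->R1 -> R0=(0,4,0) R1=(0,4,0)
Op 10: inc R0 by 4 -> R0=(4,4,0) value=8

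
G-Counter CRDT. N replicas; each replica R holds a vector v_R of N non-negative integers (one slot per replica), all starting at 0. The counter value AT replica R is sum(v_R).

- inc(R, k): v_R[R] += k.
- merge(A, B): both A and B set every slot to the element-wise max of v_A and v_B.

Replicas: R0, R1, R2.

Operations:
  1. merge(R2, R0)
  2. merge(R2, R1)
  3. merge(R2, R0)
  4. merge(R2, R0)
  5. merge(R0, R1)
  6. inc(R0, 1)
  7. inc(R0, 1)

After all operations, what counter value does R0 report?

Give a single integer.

Op 1: merge R2<->R0 -> R2=(0,0,0) R0=(0,0,0)
Op 2: merge R2<->R1 -> R2=(0,0,0) R1=(0,0,0)
Op 3: merge R2<->R0 -> R2=(0,0,0) R0=(0,0,0)
Op 4: merge R2<->R0 -> R2=(0,0,0) R0=(0,0,0)
Op 5: merge R0<->R1 -> R0=(0,0,0) R1=(0,0,0)
Op 6: inc R0 by 1 -> R0=(1,0,0) value=1
Op 7: inc R0 by 1 -> R0=(2,0,0) value=2

Answer: 2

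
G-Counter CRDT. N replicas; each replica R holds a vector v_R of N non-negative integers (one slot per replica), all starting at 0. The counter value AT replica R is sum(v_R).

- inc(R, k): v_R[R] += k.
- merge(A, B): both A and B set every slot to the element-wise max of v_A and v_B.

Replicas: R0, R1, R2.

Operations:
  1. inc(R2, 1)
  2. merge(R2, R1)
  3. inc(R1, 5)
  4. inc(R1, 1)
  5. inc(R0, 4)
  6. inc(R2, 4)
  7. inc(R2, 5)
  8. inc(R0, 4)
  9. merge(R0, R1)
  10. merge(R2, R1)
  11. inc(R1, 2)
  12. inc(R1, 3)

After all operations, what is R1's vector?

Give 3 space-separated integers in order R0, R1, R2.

Op 1: inc R2 by 1 -> R2=(0,0,1) value=1
Op 2: merge R2<->R1 -> R2=(0,0,1) R1=(0,0,1)
Op 3: inc R1 by 5 -> R1=(0,5,1) value=6
Op 4: inc R1 by 1 -> R1=(0,6,1) value=7
Op 5: inc R0 by 4 -> R0=(4,0,0) value=4
Op 6: inc R2 by 4 -> R2=(0,0,5) value=5
Op 7: inc R2 by 5 -> R2=(0,0,10) value=10
Op 8: inc R0 by 4 -> R0=(8,0,0) value=8
Op 9: merge R0<->R1 -> R0=(8,6,1) R1=(8,6,1)
Op 10: merge R2<->R1 -> R2=(8,6,10) R1=(8,6,10)
Op 11: inc R1 by 2 -> R1=(8,8,10) value=26
Op 12: inc R1 by 3 -> R1=(8,11,10) value=29

Answer: 8 11 10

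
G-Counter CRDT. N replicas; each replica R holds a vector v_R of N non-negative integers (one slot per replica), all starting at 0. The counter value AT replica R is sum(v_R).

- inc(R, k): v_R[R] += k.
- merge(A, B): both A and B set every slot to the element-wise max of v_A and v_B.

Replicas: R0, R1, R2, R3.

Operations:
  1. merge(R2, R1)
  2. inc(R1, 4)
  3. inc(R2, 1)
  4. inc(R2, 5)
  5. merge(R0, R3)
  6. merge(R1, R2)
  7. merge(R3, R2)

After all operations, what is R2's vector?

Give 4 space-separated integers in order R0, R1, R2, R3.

Op 1: merge R2<->R1 -> R2=(0,0,0,0) R1=(0,0,0,0)
Op 2: inc R1 by 4 -> R1=(0,4,0,0) value=4
Op 3: inc R2 by 1 -> R2=(0,0,1,0) value=1
Op 4: inc R2 by 5 -> R2=(0,0,6,0) value=6
Op 5: merge R0<->R3 -> R0=(0,0,0,0) R3=(0,0,0,0)
Op 6: merge R1<->R2 -> R1=(0,4,6,0) R2=(0,4,6,0)
Op 7: merge R3<->R2 -> R3=(0,4,6,0) R2=(0,4,6,0)

Answer: 0 4 6 0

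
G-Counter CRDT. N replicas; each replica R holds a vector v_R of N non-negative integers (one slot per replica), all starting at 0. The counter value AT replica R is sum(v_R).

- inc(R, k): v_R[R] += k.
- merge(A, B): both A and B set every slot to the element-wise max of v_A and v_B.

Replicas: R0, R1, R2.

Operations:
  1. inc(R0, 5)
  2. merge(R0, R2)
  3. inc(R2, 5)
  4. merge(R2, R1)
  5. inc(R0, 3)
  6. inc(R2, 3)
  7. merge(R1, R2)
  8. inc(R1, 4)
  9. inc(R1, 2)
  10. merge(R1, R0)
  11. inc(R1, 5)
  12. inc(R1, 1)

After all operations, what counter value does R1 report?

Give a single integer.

Op 1: inc R0 by 5 -> R0=(5,0,0) value=5
Op 2: merge R0<->R2 -> R0=(5,0,0) R2=(5,0,0)
Op 3: inc R2 by 5 -> R2=(5,0,5) value=10
Op 4: merge R2<->R1 -> R2=(5,0,5) R1=(5,0,5)
Op 5: inc R0 by 3 -> R0=(8,0,0) value=8
Op 6: inc R2 by 3 -> R2=(5,0,8) value=13
Op 7: merge R1<->R2 -> R1=(5,0,8) R2=(5,0,8)
Op 8: inc R1 by 4 -> R1=(5,4,8) value=17
Op 9: inc R1 by 2 -> R1=(5,6,8) value=19
Op 10: merge R1<->R0 -> R1=(8,6,8) R0=(8,6,8)
Op 11: inc R1 by 5 -> R1=(8,11,8) value=27
Op 12: inc R1 by 1 -> R1=(8,12,8) value=28

Answer: 28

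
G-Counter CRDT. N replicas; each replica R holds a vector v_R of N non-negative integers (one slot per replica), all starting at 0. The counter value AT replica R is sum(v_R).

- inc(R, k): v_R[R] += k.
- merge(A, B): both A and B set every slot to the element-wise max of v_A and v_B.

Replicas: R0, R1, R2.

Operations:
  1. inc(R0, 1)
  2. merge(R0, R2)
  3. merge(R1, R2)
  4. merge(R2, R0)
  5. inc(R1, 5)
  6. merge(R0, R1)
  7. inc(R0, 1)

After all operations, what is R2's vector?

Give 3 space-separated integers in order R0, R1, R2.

Op 1: inc R0 by 1 -> R0=(1,0,0) value=1
Op 2: merge R0<->R2 -> R0=(1,0,0) R2=(1,0,0)
Op 3: merge R1<->R2 -> R1=(1,0,0) R2=(1,0,0)
Op 4: merge R2<->R0 -> R2=(1,0,0) R0=(1,0,0)
Op 5: inc R1 by 5 -> R1=(1,5,0) value=6
Op 6: merge R0<->R1 -> R0=(1,5,0) R1=(1,5,0)
Op 7: inc R0 by 1 -> R0=(2,5,0) value=7

Answer: 1 0 0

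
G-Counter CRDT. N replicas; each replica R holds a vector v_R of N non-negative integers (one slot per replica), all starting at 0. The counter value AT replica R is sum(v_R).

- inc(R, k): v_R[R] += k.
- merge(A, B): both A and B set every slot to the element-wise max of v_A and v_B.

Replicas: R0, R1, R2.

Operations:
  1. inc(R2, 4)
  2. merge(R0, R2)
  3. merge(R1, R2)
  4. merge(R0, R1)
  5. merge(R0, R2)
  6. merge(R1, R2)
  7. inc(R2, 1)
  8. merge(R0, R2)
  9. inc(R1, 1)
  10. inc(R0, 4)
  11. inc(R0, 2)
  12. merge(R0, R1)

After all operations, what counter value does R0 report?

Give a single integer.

Answer: 12

Derivation:
Op 1: inc R2 by 4 -> R2=(0,0,4) value=4
Op 2: merge R0<->R2 -> R0=(0,0,4) R2=(0,0,4)
Op 3: merge R1<->R2 -> R1=(0,0,4) R2=(0,0,4)
Op 4: merge R0<->R1 -> R0=(0,0,4) R1=(0,0,4)
Op 5: merge R0<->R2 -> R0=(0,0,4) R2=(0,0,4)
Op 6: merge R1<->R2 -> R1=(0,0,4) R2=(0,0,4)
Op 7: inc R2 by 1 -> R2=(0,0,5) value=5
Op 8: merge R0<->R2 -> R0=(0,0,5) R2=(0,0,5)
Op 9: inc R1 by 1 -> R1=(0,1,4) value=5
Op 10: inc R0 by 4 -> R0=(4,0,5) value=9
Op 11: inc R0 by 2 -> R0=(6,0,5) value=11
Op 12: merge R0<->R1 -> R0=(6,1,5) R1=(6,1,5)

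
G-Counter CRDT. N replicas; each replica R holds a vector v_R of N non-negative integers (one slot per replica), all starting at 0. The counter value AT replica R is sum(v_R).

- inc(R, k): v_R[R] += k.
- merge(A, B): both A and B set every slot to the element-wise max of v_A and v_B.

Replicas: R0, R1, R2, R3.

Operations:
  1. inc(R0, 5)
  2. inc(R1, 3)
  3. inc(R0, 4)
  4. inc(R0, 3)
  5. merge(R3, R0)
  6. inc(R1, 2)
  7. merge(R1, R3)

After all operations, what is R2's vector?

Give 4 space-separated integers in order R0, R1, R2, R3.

Answer: 0 0 0 0

Derivation:
Op 1: inc R0 by 5 -> R0=(5,0,0,0) value=5
Op 2: inc R1 by 3 -> R1=(0,3,0,0) value=3
Op 3: inc R0 by 4 -> R0=(9,0,0,0) value=9
Op 4: inc R0 by 3 -> R0=(12,0,0,0) value=12
Op 5: merge R3<->R0 -> R3=(12,0,0,0) R0=(12,0,0,0)
Op 6: inc R1 by 2 -> R1=(0,5,0,0) value=5
Op 7: merge R1<->R3 -> R1=(12,5,0,0) R3=(12,5,0,0)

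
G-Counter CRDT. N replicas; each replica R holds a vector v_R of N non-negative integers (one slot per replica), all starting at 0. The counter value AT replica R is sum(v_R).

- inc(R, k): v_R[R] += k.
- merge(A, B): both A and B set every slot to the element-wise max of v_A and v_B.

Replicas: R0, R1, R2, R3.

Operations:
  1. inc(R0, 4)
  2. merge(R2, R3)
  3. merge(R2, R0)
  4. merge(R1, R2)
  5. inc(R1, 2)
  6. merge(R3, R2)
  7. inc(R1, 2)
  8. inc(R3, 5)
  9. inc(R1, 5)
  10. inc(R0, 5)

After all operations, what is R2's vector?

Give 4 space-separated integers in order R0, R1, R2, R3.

Op 1: inc R0 by 4 -> R0=(4,0,0,0) value=4
Op 2: merge R2<->R3 -> R2=(0,0,0,0) R3=(0,0,0,0)
Op 3: merge R2<->R0 -> R2=(4,0,0,0) R0=(4,0,0,0)
Op 4: merge R1<->R2 -> R1=(4,0,0,0) R2=(4,0,0,0)
Op 5: inc R1 by 2 -> R1=(4,2,0,0) value=6
Op 6: merge R3<->R2 -> R3=(4,0,0,0) R2=(4,0,0,0)
Op 7: inc R1 by 2 -> R1=(4,4,0,0) value=8
Op 8: inc R3 by 5 -> R3=(4,0,0,5) value=9
Op 9: inc R1 by 5 -> R1=(4,9,0,0) value=13
Op 10: inc R0 by 5 -> R0=(9,0,0,0) value=9

Answer: 4 0 0 0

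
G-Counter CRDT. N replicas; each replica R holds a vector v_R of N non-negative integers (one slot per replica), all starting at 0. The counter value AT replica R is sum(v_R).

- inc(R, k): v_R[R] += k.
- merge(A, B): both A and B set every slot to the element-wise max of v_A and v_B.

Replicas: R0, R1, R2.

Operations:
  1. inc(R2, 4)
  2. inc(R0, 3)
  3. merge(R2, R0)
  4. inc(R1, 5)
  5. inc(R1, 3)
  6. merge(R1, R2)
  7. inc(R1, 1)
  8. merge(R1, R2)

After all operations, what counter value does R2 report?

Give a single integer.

Answer: 16

Derivation:
Op 1: inc R2 by 4 -> R2=(0,0,4) value=4
Op 2: inc R0 by 3 -> R0=(3,0,0) value=3
Op 3: merge R2<->R0 -> R2=(3,0,4) R0=(3,0,4)
Op 4: inc R1 by 5 -> R1=(0,5,0) value=5
Op 5: inc R1 by 3 -> R1=(0,8,0) value=8
Op 6: merge R1<->R2 -> R1=(3,8,4) R2=(3,8,4)
Op 7: inc R1 by 1 -> R1=(3,9,4) value=16
Op 8: merge R1<->R2 -> R1=(3,9,4) R2=(3,9,4)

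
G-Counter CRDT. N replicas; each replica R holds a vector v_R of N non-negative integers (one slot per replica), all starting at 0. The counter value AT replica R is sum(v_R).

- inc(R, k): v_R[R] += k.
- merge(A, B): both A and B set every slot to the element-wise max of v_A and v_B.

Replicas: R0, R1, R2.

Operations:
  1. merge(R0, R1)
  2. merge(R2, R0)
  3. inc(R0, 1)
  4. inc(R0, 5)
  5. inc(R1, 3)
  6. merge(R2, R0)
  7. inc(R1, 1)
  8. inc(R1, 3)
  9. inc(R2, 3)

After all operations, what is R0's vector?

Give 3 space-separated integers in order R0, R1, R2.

Op 1: merge R0<->R1 -> R0=(0,0,0) R1=(0,0,0)
Op 2: merge R2<->R0 -> R2=(0,0,0) R0=(0,0,0)
Op 3: inc R0 by 1 -> R0=(1,0,0) value=1
Op 4: inc R0 by 5 -> R0=(6,0,0) value=6
Op 5: inc R1 by 3 -> R1=(0,3,0) value=3
Op 6: merge R2<->R0 -> R2=(6,0,0) R0=(6,0,0)
Op 7: inc R1 by 1 -> R1=(0,4,0) value=4
Op 8: inc R1 by 3 -> R1=(0,7,0) value=7
Op 9: inc R2 by 3 -> R2=(6,0,3) value=9

Answer: 6 0 0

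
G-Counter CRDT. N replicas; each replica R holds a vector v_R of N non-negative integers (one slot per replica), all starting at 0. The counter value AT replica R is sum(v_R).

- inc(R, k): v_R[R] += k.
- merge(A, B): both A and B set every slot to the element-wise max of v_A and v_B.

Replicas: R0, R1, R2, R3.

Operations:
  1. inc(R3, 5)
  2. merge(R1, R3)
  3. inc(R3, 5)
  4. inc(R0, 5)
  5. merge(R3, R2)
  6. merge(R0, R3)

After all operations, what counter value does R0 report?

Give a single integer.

Op 1: inc R3 by 5 -> R3=(0,0,0,5) value=5
Op 2: merge R1<->R3 -> R1=(0,0,0,5) R3=(0,0,0,5)
Op 3: inc R3 by 5 -> R3=(0,0,0,10) value=10
Op 4: inc R0 by 5 -> R0=(5,0,0,0) value=5
Op 5: merge R3<->R2 -> R3=(0,0,0,10) R2=(0,0,0,10)
Op 6: merge R0<->R3 -> R0=(5,0,0,10) R3=(5,0,0,10)

Answer: 15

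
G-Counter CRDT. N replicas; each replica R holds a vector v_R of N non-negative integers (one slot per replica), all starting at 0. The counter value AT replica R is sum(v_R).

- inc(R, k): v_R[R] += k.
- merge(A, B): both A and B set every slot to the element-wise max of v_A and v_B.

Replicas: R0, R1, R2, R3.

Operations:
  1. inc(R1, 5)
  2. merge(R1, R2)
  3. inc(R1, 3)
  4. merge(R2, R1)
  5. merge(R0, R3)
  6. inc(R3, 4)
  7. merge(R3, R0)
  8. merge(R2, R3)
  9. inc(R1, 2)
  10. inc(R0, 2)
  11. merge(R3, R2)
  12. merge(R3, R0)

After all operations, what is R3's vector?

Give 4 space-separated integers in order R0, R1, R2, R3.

Answer: 2 8 0 4

Derivation:
Op 1: inc R1 by 5 -> R1=(0,5,0,0) value=5
Op 2: merge R1<->R2 -> R1=(0,5,0,0) R2=(0,5,0,0)
Op 3: inc R1 by 3 -> R1=(0,8,0,0) value=8
Op 4: merge R2<->R1 -> R2=(0,8,0,0) R1=(0,8,0,0)
Op 5: merge R0<->R3 -> R0=(0,0,0,0) R3=(0,0,0,0)
Op 6: inc R3 by 4 -> R3=(0,0,0,4) value=4
Op 7: merge R3<->R0 -> R3=(0,0,0,4) R0=(0,0,0,4)
Op 8: merge R2<->R3 -> R2=(0,8,0,4) R3=(0,8,0,4)
Op 9: inc R1 by 2 -> R1=(0,10,0,0) value=10
Op 10: inc R0 by 2 -> R0=(2,0,0,4) value=6
Op 11: merge R3<->R2 -> R3=(0,8,0,4) R2=(0,8,0,4)
Op 12: merge R3<->R0 -> R3=(2,8,0,4) R0=(2,8,0,4)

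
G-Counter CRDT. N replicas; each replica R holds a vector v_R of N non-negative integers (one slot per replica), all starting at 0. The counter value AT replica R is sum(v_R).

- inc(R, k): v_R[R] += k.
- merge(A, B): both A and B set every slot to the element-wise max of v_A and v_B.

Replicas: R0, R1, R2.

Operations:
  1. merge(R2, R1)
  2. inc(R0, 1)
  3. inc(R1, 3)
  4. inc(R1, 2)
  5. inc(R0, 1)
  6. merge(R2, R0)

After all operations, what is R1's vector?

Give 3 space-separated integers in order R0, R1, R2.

Op 1: merge R2<->R1 -> R2=(0,0,0) R1=(0,0,0)
Op 2: inc R0 by 1 -> R0=(1,0,0) value=1
Op 3: inc R1 by 3 -> R1=(0,3,0) value=3
Op 4: inc R1 by 2 -> R1=(0,5,0) value=5
Op 5: inc R0 by 1 -> R0=(2,0,0) value=2
Op 6: merge R2<->R0 -> R2=(2,0,0) R0=(2,0,0)

Answer: 0 5 0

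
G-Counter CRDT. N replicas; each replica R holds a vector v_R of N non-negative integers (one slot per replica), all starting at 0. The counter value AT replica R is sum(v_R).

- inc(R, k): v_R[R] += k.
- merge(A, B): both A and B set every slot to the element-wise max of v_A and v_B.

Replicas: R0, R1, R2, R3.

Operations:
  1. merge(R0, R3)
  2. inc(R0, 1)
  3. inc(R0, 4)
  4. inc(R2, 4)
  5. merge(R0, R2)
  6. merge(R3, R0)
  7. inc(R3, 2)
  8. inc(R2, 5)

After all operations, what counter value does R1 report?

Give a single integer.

Answer: 0

Derivation:
Op 1: merge R0<->R3 -> R0=(0,0,0,0) R3=(0,0,0,0)
Op 2: inc R0 by 1 -> R0=(1,0,0,0) value=1
Op 3: inc R0 by 4 -> R0=(5,0,0,0) value=5
Op 4: inc R2 by 4 -> R2=(0,0,4,0) value=4
Op 5: merge R0<->R2 -> R0=(5,0,4,0) R2=(5,0,4,0)
Op 6: merge R3<->R0 -> R3=(5,0,4,0) R0=(5,0,4,0)
Op 7: inc R3 by 2 -> R3=(5,0,4,2) value=11
Op 8: inc R2 by 5 -> R2=(5,0,9,0) value=14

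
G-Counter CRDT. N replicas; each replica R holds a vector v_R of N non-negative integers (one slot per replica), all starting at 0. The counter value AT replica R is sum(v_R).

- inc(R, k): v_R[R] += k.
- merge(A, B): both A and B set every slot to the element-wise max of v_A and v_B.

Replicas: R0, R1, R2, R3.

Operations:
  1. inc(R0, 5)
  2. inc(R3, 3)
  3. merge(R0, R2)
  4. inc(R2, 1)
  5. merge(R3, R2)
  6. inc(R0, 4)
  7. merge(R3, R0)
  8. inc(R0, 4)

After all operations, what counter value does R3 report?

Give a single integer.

Answer: 13

Derivation:
Op 1: inc R0 by 5 -> R0=(5,0,0,0) value=5
Op 2: inc R3 by 3 -> R3=(0,0,0,3) value=3
Op 3: merge R0<->R2 -> R0=(5,0,0,0) R2=(5,0,0,0)
Op 4: inc R2 by 1 -> R2=(5,0,1,0) value=6
Op 5: merge R3<->R2 -> R3=(5,0,1,3) R2=(5,0,1,3)
Op 6: inc R0 by 4 -> R0=(9,0,0,0) value=9
Op 7: merge R3<->R0 -> R3=(9,0,1,3) R0=(9,0,1,3)
Op 8: inc R0 by 4 -> R0=(13,0,1,3) value=17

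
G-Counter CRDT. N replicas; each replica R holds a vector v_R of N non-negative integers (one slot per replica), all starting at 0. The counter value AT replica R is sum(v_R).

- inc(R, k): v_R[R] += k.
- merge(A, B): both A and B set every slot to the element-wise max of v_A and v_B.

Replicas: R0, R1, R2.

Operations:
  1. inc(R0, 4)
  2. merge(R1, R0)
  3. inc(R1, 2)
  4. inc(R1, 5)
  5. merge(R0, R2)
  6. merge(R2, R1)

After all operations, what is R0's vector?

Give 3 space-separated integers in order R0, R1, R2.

Op 1: inc R0 by 4 -> R0=(4,0,0) value=4
Op 2: merge R1<->R0 -> R1=(4,0,0) R0=(4,0,0)
Op 3: inc R1 by 2 -> R1=(4,2,0) value=6
Op 4: inc R1 by 5 -> R1=(4,7,0) value=11
Op 5: merge R0<->R2 -> R0=(4,0,0) R2=(4,0,0)
Op 6: merge R2<->R1 -> R2=(4,7,0) R1=(4,7,0)

Answer: 4 0 0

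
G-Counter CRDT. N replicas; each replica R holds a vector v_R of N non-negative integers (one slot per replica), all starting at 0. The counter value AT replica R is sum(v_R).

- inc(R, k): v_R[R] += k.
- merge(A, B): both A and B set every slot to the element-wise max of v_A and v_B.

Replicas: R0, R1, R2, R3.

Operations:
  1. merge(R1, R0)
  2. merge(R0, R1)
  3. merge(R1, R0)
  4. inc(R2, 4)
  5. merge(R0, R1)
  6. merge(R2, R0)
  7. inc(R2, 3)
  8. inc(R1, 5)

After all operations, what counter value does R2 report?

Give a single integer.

Op 1: merge R1<->R0 -> R1=(0,0,0,0) R0=(0,0,0,0)
Op 2: merge R0<->R1 -> R0=(0,0,0,0) R1=(0,0,0,0)
Op 3: merge R1<->R0 -> R1=(0,0,0,0) R0=(0,0,0,0)
Op 4: inc R2 by 4 -> R2=(0,0,4,0) value=4
Op 5: merge R0<->R1 -> R0=(0,0,0,0) R1=(0,0,0,0)
Op 6: merge R2<->R0 -> R2=(0,0,4,0) R0=(0,0,4,0)
Op 7: inc R2 by 3 -> R2=(0,0,7,0) value=7
Op 8: inc R1 by 5 -> R1=(0,5,0,0) value=5

Answer: 7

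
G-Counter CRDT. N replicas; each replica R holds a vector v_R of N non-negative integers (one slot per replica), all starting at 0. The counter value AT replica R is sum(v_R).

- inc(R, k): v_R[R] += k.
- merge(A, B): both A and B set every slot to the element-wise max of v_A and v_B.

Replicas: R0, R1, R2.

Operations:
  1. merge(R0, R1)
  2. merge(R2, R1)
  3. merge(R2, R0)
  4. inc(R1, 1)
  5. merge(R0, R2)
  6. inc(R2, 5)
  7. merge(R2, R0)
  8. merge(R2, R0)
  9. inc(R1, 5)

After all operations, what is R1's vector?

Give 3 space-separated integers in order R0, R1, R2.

Answer: 0 6 0

Derivation:
Op 1: merge R0<->R1 -> R0=(0,0,0) R1=(0,0,0)
Op 2: merge R2<->R1 -> R2=(0,0,0) R1=(0,0,0)
Op 3: merge R2<->R0 -> R2=(0,0,0) R0=(0,0,0)
Op 4: inc R1 by 1 -> R1=(0,1,0) value=1
Op 5: merge R0<->R2 -> R0=(0,0,0) R2=(0,0,0)
Op 6: inc R2 by 5 -> R2=(0,0,5) value=5
Op 7: merge R2<->R0 -> R2=(0,0,5) R0=(0,0,5)
Op 8: merge R2<->R0 -> R2=(0,0,5) R0=(0,0,5)
Op 9: inc R1 by 5 -> R1=(0,6,0) value=6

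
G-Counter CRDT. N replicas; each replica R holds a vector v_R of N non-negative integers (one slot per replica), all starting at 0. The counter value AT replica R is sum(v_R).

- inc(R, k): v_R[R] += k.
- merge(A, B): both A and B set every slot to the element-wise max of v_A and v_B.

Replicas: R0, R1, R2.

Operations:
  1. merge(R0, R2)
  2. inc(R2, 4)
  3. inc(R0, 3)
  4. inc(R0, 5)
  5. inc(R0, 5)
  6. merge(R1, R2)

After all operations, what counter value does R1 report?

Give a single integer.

Answer: 4

Derivation:
Op 1: merge R0<->R2 -> R0=(0,0,0) R2=(0,0,0)
Op 2: inc R2 by 4 -> R2=(0,0,4) value=4
Op 3: inc R0 by 3 -> R0=(3,0,0) value=3
Op 4: inc R0 by 5 -> R0=(8,0,0) value=8
Op 5: inc R0 by 5 -> R0=(13,0,0) value=13
Op 6: merge R1<->R2 -> R1=(0,0,4) R2=(0,0,4)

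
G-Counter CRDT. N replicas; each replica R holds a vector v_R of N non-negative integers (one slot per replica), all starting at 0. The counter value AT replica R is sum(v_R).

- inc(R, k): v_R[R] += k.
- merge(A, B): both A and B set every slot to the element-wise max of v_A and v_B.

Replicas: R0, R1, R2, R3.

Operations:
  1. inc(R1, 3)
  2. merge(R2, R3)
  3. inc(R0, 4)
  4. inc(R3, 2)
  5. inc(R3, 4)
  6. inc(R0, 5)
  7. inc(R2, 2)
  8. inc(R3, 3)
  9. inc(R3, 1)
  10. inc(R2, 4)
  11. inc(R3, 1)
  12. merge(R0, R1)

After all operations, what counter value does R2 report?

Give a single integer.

Answer: 6

Derivation:
Op 1: inc R1 by 3 -> R1=(0,3,0,0) value=3
Op 2: merge R2<->R3 -> R2=(0,0,0,0) R3=(0,0,0,0)
Op 3: inc R0 by 4 -> R0=(4,0,0,0) value=4
Op 4: inc R3 by 2 -> R3=(0,0,0,2) value=2
Op 5: inc R3 by 4 -> R3=(0,0,0,6) value=6
Op 6: inc R0 by 5 -> R0=(9,0,0,0) value=9
Op 7: inc R2 by 2 -> R2=(0,0,2,0) value=2
Op 8: inc R3 by 3 -> R3=(0,0,0,9) value=9
Op 9: inc R3 by 1 -> R3=(0,0,0,10) value=10
Op 10: inc R2 by 4 -> R2=(0,0,6,0) value=6
Op 11: inc R3 by 1 -> R3=(0,0,0,11) value=11
Op 12: merge R0<->R1 -> R0=(9,3,0,0) R1=(9,3,0,0)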